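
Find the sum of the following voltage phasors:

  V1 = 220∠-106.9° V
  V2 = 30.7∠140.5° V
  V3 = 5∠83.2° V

Step 1 — Convert each phasor to rectangular form:
  V1 = 220·(cos(-106.9°) + j·sin(-106.9°)) = -63.95 - j210.5 V
  V2 = 30.7·(cos(140.5°) + j·sin(140.5°)) = -23.69 + j19.53 V
  V3 = 5·(cos(83.2°) + j·sin(83.2°)) = 0.592 + j4.965 V
Step 2 — Sum components: V_total = -87.05 - j186 V.
Step 3 — Convert to polar: |V_total| = 205.4 V, ∠V_total = -115.1°.

V_total = 205.4∠-115.1° V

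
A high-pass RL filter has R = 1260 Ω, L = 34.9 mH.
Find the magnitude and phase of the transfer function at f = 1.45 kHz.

Step 1 — Angular frequency: ω = 2π·1450 = 9111 rad/s.
Step 2 — Transfer function: H(jω) = jωL/(R + jωL).
Step 3 — Numerator jωL = j·318; denominator R + jωL = 1260 + j318.
Step 4 — H = 0.05987 + j0.2372.
Step 5 — Magnitude: |H| = 0.2447 (-12.2 dB); phase: φ = 75.8°.

|H| = 0.2447 (-12.2 dB), φ = 75.8°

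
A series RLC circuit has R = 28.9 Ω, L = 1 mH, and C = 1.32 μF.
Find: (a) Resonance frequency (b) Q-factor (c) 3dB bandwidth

Step 1 — Resonance condition Im(Z)=0 gives ω₀ = 1/√(LC).
Step 2 — ω₀ = 1/√(0.001·1.32e-06) = 2.752e+04 rad/s.
Step 3 — f₀ = ω₀/(2π) = 4381 Hz.
Step 4 — Series Q: Q = ω₀L/R = 2.752e+04·0.001/28.9 = 0.9524.
Step 5 — 3dB bandwidth: Δω = ω₀/Q = 2.89e+04 rad/s; BW = Δω/(2π) = 4600 Hz.

(a) f₀ = 4381 Hz  (b) Q = 0.9524  (c) BW = 4600 Hz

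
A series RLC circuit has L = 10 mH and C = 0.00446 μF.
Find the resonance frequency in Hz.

Step 1 — Resonance condition Im(Z)=0 gives ω₀ = 1/√(LC).
Step 2 — ω₀ = 1/√(0.01·4.46e-09) = 1.497e+05 rad/s.
Step 3 — f₀ = ω₀/(2π) = 2.383e+04 Hz.

f₀ = 2.383e+04 Hz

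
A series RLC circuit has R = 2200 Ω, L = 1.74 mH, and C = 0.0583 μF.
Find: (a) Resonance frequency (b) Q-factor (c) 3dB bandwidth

Step 1 — Resonance: ω₀ = 1/√(LC) = 1/√(0.00174·5.83e-08) = 9.929e+04 rad/s.
Step 2 — f₀ = ω₀/(2π) = 1.58e+04 Hz.
Step 3 — Series Q: Q = ω₀L/R = 9.929e+04·0.00174/2200 = 0.07853.
Step 4 — Bandwidth: Δω = ω₀/Q = 1.264e+06 rad/s; BW = Δω/(2π) = 2.012e+05 Hz.

(a) f₀ = 1.58e+04 Hz  (b) Q = 0.07853  (c) BW = 2.012e+05 Hz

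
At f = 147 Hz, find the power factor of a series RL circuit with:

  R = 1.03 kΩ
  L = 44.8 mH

Step 1 — Angular frequency: ω = 2π·f = 2π·147 = 923.6 rad/s.
Step 2 — Component impedances:
  R: Z = R = 1030 Ω
  L: Z = jωL = j·923.6·0.0448 = 0 + j41.38 Ω
Step 3 — Series combination: Z_total = R + L = 1030 + j41.38 Ω = 1031∠2.3° Ω.
Step 4 — Power factor: PF = cos(φ) = Re(Z)/|Z| = 1030/1030.8 = 0.9992.
Step 5 — Type: Im(Z) = 41.38 ⇒ lagging (phase φ = 2.3°).

PF = 0.9992 (lagging, φ = 2.3°)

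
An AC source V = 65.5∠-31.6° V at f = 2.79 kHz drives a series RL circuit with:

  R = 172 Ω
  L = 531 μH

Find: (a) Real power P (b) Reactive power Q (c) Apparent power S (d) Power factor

Step 1 — Angular frequency: ω = 2π·f = 2π·2790 = 1.753e+04 rad/s.
Step 2 — Component impedances:
  R: Z = R = 172 Ω
  L: Z = jωL = j·1.753e+04·0.000531 = 0 + j9.308 Ω
Step 3 — Series combination: Z_total = R + L = 172 + j9.308 Ω = 172.3∠3.1° Ω.
Step 4 — Source phasor: V = 65.5∠-31.6° V = 55.79 - j34.32 V.
Step 5 — Current: I = V / Z = 0.3126 - j0.2165 A = 0.3803∠-34.7° A.
Step 6 — Complex power: S = V·I* = 24.87 + j1.346 VA.
Step 7 — Real power: P = Re(S) = 24.87 W.
Step 8 — Reactive power: Q = Im(S) = 1.346 VAR.
Step 9 — Apparent power: |S| = 24.91 VA.
Step 10 — Power factor: PF = P/|S| = 0.9985 (lagging).

(a) P = 24.87 W  (b) Q = 1.346 VAR  (c) S = 24.91 VA  (d) PF = 0.9985 (lagging)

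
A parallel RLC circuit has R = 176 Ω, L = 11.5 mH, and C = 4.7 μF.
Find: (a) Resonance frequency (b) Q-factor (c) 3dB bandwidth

Step 1 — Resonance: ω₀ = 1/√(LC) = 1/√(0.0115·4.7e-06) = 4301 rad/s.
Step 2 — f₀ = ω₀/(2π) = 684.6 Hz.
Step 3 — Parallel Q: Q = R/(ω₀L) = 176/(4301·0.0115) = 3.558.
Step 4 — Bandwidth: Δω = ω₀/Q = 1209 rad/s; BW = Δω/(2π) = 192.4 Hz.

(a) f₀ = 684.6 Hz  (b) Q = 3.558  (c) BW = 192.4 Hz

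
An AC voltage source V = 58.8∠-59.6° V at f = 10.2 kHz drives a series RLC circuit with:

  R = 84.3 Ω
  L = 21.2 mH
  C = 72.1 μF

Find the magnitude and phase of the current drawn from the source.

Step 1 — Angular frequency: ω = 2π·f = 2π·1.02e+04 = 6.409e+04 rad/s.
Step 2 — Component impedances:
  R: Z = R = 84.3 Ω
  L: Z = jωL = j·6.409e+04·0.0212 = 0 + j1359 Ω
  C: Z = 1/(jωC) = -j/(ω·C) = 0 - j0.2164 Ω
Step 3 — Series combination: Z_total = R + L + C = 84.3 + j1358 Ω = 1361∠86.4° Ω.
Step 4 — Source phasor: V = 58.8∠-59.6° V = 29.75 - j50.72 V.
Step 5 — Ohm's law: I = V / Z_total = (29.75 - j50.72) / (84.3 + j1358) = -0.03584 - j0.02413 A.
Step 6 — Convert to polar: |I| = 0.0432 A, ∠I = -146.0°.

I = 0.0432∠-146.0° A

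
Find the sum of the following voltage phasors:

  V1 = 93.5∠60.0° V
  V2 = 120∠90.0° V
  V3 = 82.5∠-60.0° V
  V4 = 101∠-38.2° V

Step 1 — Convert each phasor to rectangular form:
  V1 = 93.5·(cos(60.0°) + j·sin(60.0°)) = 46.75 + j80.97 V
  V2 = 120·(cos(90.0°) + j·sin(90.0°)) = 0 + j120 V
  V3 = 82.5·(cos(-60.0°) + j·sin(-60.0°)) = 41.25 - j71.45 V
  V4 = 101·(cos(-38.2°) + j·sin(-38.2°)) = 79.37 - j62.46 V
Step 2 — Sum components: V_total = 167.4 + j67.07 V.
Step 3 — Convert to polar: |V_total| = 180.3 V, ∠V_total = 21.8°.

V_total = 180.3∠21.8° V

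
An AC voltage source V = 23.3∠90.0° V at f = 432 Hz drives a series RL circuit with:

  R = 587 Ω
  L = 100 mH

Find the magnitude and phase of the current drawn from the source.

Step 1 — Angular frequency: ω = 2π·f = 2π·432 = 2714 rad/s.
Step 2 — Component impedances:
  R: Z = R = 587 Ω
  L: Z = jωL = j·2714·0.1 = 0 + j271.4 Ω
Step 3 — Series combination: Z_total = R + L = 587 + j271.4 Ω = 646.7∠24.8° Ω.
Step 4 — Source phasor: V = 23.3∠90.0° V = 0 + j23.3 V.
Step 5 — Ohm's law: I = V / Z_total = (0 + j23.3) / (587 + j271.4) = 0.01512 + j0.0327 A.
Step 6 — Convert to polar: |I| = 0.03603 A, ∠I = 65.2°.

I = 0.03603∠65.2° A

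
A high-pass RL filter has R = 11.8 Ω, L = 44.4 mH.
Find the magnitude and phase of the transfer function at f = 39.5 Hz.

Step 1 — Angular frequency: ω = 2π·39.5 = 248.2 rad/s.
Step 2 — Transfer function: H(jω) = jωL/(R + jωL).
Step 3 — Numerator jωL = j·11.02; denominator R + jωL = 11.8 + j11.02.
Step 4 — H = 0.4658 + j0.4988.
Step 5 — Magnitude: |H| = 0.6825 (-3.3 dB); phase: φ = 47.0°.

|H| = 0.6825 (-3.3 dB), φ = 47.0°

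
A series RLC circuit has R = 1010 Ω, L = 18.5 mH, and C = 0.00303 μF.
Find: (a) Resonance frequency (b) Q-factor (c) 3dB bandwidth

Step 1 — Resonance condition Im(Z)=0 gives ω₀ = 1/√(LC).
Step 2 — ω₀ = 1/√(0.0185·3.03e-09) = 1.336e+05 rad/s.
Step 3 — f₀ = ω₀/(2π) = 2.126e+04 Hz.
Step 4 — Series Q: Q = ω₀L/R = 1.336e+05·0.0185/1010 = 2.446.
Step 5 — 3dB bandwidth: Δω = ω₀/Q = 5.459e+04 rad/s; BW = Δω/(2π) = 8689 Hz.

(a) f₀ = 2.126e+04 Hz  (b) Q = 2.446  (c) BW = 8689 Hz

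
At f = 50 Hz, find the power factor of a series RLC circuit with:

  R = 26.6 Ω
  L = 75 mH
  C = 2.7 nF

Step 1 — Angular frequency: ω = 2π·f = 2π·50 = 314.2 rad/s.
Step 2 — Component impedances:
  R: Z = R = 26.6 Ω
  L: Z = jωL = j·314.2·0.075 = 0 + j23.56 Ω
  C: Z = 1/(jωC) = -j/(ω·C) = 0 - j1.179e+06 Ω
Step 3 — Series combination: Z_total = R + L + C = 26.6 - j1.179e+06 Ω = 1.179e+06∠-90.0° Ω.
Step 4 — Power factor: PF = cos(φ) = Re(Z)/|Z| = 26.6/1.179e+06 = 2.256e-05.
Step 5 — Type: Im(Z) = -1.179e+06 ⇒ leading (phase φ = -90.0°).

PF = 2.256e-05 (leading, φ = -90.0°)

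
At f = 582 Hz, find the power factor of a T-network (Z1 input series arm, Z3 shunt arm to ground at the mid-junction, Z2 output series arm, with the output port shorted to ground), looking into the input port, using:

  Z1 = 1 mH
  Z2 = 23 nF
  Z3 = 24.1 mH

Step 1 — Angular frequency: ω = 2π·f = 2π·582 = 3657 rad/s.
Step 2 — Component impedances:
  Z1: Z = jωL = j·3657·0.001 = 0 + j3.657 Ω
  Z2: Z = 1/(jωC) = -j/(ω·C) = 0 - j1.189e+04 Ω
  Z3: Z = jωL = j·3657·0.0241 = 0 + j88.13 Ω
Step 3 — With the output port shorted to ground, the output series arm Z2 runs from the junction to ground; the shunt arm Z3 also runs from the junction to ground. They appear in parallel: Z3 || Z2 = 0 + j88.79 Ω.
Step 4 — Series with input arm Z1: Z_in = Z1 + (Z3 || Z2) = 0 + j92.44 Ω = 92.44∠90.0° Ω.
Step 5 — Power factor: PF = cos(φ) = Re(Z)/|Z| = 0/92.44 = 0.
Step 6 — Type: Im(Z) = 92.44 ⇒ lagging (phase φ = 90.0°).

PF = 0 (lagging, φ = 90.0°)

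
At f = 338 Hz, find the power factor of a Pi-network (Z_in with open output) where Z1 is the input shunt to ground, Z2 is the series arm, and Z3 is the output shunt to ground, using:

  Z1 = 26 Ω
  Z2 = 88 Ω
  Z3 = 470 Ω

Step 1 — Angular frequency: ω = 2π·f = 2π·338 = 2124 rad/s.
Step 2 — Component impedances:
  Z1: Z = R = 26 Ω
  Z2: Z = R = 88 Ω
  Z3: Z = R = 470 Ω
Step 3 — With open output, the series arm Z2 and the output shunt Z3 appear in series to ground: Z2 + Z3 = 558 Ω.
Step 4 — Parallel with input shunt Z1: Z_in = Z1 || (Z2 + Z3) = 24.84 Ω = 24.84∠0.0° Ω.
Step 5 — Power factor: PF = cos(φ) = Re(Z)/|Z| = 24.84/24.84 = 1.
Step 6 — Type: Im(Z) = 0 ⇒ unity (phase φ = 0.0°).

PF = 1 (unity, φ = 0.0°)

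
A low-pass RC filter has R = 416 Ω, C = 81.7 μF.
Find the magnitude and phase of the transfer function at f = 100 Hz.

Step 1 — Angular frequency: ω = 2π·100 = 628.3 rad/s.
Step 2 — Transfer function: H(jω) = 1/(1 + jωRC).
Step 3 — Denominator: 1 + jωRC = 1 + j·628.3·416·8.17e-05 = 1 + j21.35.
Step 4 — H = 0.002188 - j0.04673.
Step 5 — Magnitude: |H| = 0.04678 (-26.6 dB); phase: φ = -87.3°.

|H| = 0.04678 (-26.6 dB), φ = -87.3°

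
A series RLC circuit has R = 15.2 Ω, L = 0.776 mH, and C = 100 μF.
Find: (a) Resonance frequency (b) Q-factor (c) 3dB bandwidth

Step 1 — Resonance: ω₀ = 1/√(LC) = 1/√(0.000776·0.0001) = 3590 rad/s.
Step 2 — f₀ = ω₀/(2π) = 571.3 Hz.
Step 3 — Series Q: Q = ω₀L/R = 3590·0.000776/15.2 = 0.1833.
Step 4 — Bandwidth: Δω = ω₀/Q = 1.959e+04 rad/s; BW = Δω/(2π) = 3117 Hz.

(a) f₀ = 571.3 Hz  (b) Q = 0.1833  (c) BW = 3117 Hz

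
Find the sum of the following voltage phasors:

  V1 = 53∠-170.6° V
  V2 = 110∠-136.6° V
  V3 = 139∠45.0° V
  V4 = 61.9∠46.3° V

Step 1 — Convert each phasor to rectangular form:
  V1 = 53·(cos(-170.6°) + j·sin(-170.6°)) = -52.29 - j8.656 V
  V2 = 110·(cos(-136.6°) + j·sin(-136.6°)) = -79.92 - j75.58 V
  V3 = 139·(cos(45.0°) + j·sin(45.0°)) = 98.29 + j98.29 V
  V4 = 61.9·(cos(46.3°) + j·sin(46.3°)) = 42.77 + j44.75 V
Step 2 — Sum components: V_total = 8.842 + j58.8 V.
Step 3 — Convert to polar: |V_total| = 59.46 V, ∠V_total = 81.4°.

V_total = 59.46∠81.4° V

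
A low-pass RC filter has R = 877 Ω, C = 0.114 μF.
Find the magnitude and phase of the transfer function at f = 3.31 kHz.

Step 1 — Angular frequency: ω = 2π·3310 = 2.08e+04 rad/s.
Step 2 — Transfer function: H(jω) = 1/(1 + jωRC).
Step 3 — Denominator: 1 + jωRC = 1 + j·2.08e+04·877·1.14e-07 = 1 + j2.079.
Step 4 — H = 0.1879 - j0.3906.
Step 5 — Magnitude: |H| = 0.4334 (-7.3 dB); phase: φ = -64.3°.

|H| = 0.4334 (-7.3 dB), φ = -64.3°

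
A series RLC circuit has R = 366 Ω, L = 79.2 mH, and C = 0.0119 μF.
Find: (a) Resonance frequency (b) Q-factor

Step 1 — Resonance condition Im(Z)=0 gives ω₀ = 1/√(LC).
Step 2 — ω₀ = 1/√(0.0792·1.19e-08) = 3.257e+04 rad/s.
Step 3 — f₀ = ω₀/(2π) = 5184 Hz.
Step 4 — Series Q: Q = ω₀L/R = 3.257e+04·0.0792/366 = 7.049.

(a) f₀ = 5184 Hz  (b) Q = 7.049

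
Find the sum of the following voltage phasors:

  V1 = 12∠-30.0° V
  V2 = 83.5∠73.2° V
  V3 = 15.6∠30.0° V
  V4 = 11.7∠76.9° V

Step 1 — Convert each phasor to rectangular form:
  V1 = 12·(cos(-30.0°) + j·sin(-30.0°)) = 10.39 - j6 V
  V2 = 83.5·(cos(73.2°) + j·sin(73.2°)) = 24.13 + j79.94 V
  V3 = 15.6·(cos(30.0°) + j·sin(30.0°)) = 13.51 + j7.8 V
  V4 = 11.7·(cos(76.9°) + j·sin(76.9°)) = 2.652 + j11.4 V
Step 2 — Sum components: V_total = 50.69 + j93.13 V.
Step 3 — Convert to polar: |V_total| = 106 V, ∠V_total = 61.4°.

V_total = 106∠61.4° V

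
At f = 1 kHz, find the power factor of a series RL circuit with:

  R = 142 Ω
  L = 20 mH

Step 1 — Angular frequency: ω = 2π·f = 2π·1000 = 6283 rad/s.
Step 2 — Component impedances:
  R: Z = R = 142 Ω
  L: Z = jωL = j·6283·0.02 = 0 + j125.7 Ω
Step 3 — Series combination: Z_total = R + L = 142 + j125.7 Ω = 189.6∠41.5° Ω.
Step 4 — Power factor: PF = cos(φ) = Re(Z)/|Z| = 142/189.6 = 0.7489.
Step 5 — Type: Im(Z) = 125.7 ⇒ lagging (phase φ = 41.5°).

PF = 0.7489 (lagging, φ = 41.5°)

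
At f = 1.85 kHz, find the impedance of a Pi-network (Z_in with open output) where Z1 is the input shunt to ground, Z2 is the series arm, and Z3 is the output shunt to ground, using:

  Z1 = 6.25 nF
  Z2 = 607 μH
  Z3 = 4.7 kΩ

Step 1 — Angular frequency: ω = 2π·f = 2π·1850 = 1.162e+04 rad/s.
Step 2 — Component impedances:
  Z1: Z = 1/(jωC) = -j/(ω·C) = 0 - j1.376e+04 Ω
  Z2: Z = jωL = j·1.162e+04·0.000607 = 0 + j7.056 Ω
  Z3: Z = R = 4700 Ω
Step 3 — With open output, the series arm Z2 and the output shunt Z3 appear in series to ground: Z2 + Z3 = 4700 + j7.056 Ω.
Step 4 — Parallel with input shunt Z1: Z_in = Z1 || (Z2 + Z3) = 4213 - j1432 Ω = 4450∠-18.8° Ω.

Z = 4213 - j1432 Ω = 4450∠-18.8° Ω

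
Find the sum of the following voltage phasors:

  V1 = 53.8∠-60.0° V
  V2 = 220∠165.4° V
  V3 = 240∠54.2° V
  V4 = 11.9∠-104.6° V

Step 1 — Convert each phasor to rectangular form:
  V1 = 53.8·(cos(-60.0°) + j·sin(-60.0°)) = 26.9 - j46.59 V
  V2 = 220·(cos(165.4°) + j·sin(165.4°)) = -212.9 + j55.46 V
  V3 = 240·(cos(54.2°) + j·sin(54.2°)) = 140.4 + j194.7 V
  V4 = 11.9·(cos(-104.6°) + j·sin(-104.6°)) = -3 - j11.52 V
Step 2 — Sum components: V_total = -48.61 + j192 V.
Step 3 — Convert to polar: |V_total| = 198.1 V, ∠V_total = 104.2°.

V_total = 198.1∠104.2° V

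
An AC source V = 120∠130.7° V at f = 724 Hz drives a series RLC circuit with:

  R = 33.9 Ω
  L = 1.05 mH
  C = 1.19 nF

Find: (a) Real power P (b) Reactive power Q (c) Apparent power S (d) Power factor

Step 1 — Angular frequency: ω = 2π·f = 2π·724 = 4549 rad/s.
Step 2 — Component impedances:
  R: Z = R = 33.9 Ω
  L: Z = jωL = j·4549·0.00105 = 0 + j4.776 Ω
  C: Z = 1/(jωC) = -j/(ω·C) = 0 - j1.847e+05 Ω
Step 3 — Series combination: Z_total = R + L + C = 33.9 - j1.847e+05 Ω = 1.847e+05∠-90.0° Ω.
Step 4 — Source phasor: V = 120∠130.7° V = -78.25 + j90.98 V.
Step 5 — Current: I = V / Z = -0.0004926 - j0.0004235 A = 0.0006496∠-139.3° A.
Step 6 — Complex power: S = V·I* = 1.431e-05 - j0.07795 VA.
Step 7 — Real power: P = Re(S) = 1.431e-05 W.
Step 8 — Reactive power: Q = Im(S) = -0.07795 VAR.
Step 9 — Apparent power: |S| = 0.07795 VA.
Step 10 — Power factor: PF = P/|S| = 0.0001835 (leading).

(a) P = 1.431e-05 W  (b) Q = -0.07795 VAR  (c) S = 0.07795 VA  (d) PF = 0.0001835 (leading)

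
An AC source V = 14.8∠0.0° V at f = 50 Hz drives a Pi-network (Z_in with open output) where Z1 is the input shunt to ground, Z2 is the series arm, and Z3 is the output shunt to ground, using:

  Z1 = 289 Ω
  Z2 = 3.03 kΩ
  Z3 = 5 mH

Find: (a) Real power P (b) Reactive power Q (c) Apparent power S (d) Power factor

Step 1 — Angular frequency: ω = 2π·f = 2π·50 = 314.2 rad/s.
Step 2 — Component impedances:
  Z1: Z = R = 289 Ω
  Z2: Z = R = 3030 Ω
  Z3: Z = jωL = j·314.2·0.005 = 0 + j1.571 Ω
Step 3 — With open output, the series arm Z2 and the output shunt Z3 appear in series to ground: Z2 + Z3 = 3030 + j1.571 Ω.
Step 4 — Parallel with input shunt Z1: Z_in = Z1 || (Z2 + Z3) = 263.8 + j0.01191 Ω = 263.8∠0.0° Ω.
Step 5 — Source phasor: V = 14.8∠0.0° V = 14.8 V.
Step 6 — Current: I = V / Z = 0.0561 - j2.532e-06 A = 0.0561∠-0.0° A.
Step 7 — Complex power: S = V·I* = 0.8302 + j3.748e-05 VA.
Step 8 — Real power: P = Re(S) = 0.8302 W.
Step 9 — Reactive power: Q = Im(S) = 3.748e-05 VAR.
Step 10 — Apparent power: |S| = 0.8302 VA.
Step 11 — Power factor: PF = P/|S| = 1 (lagging).

(a) P = 0.8302 W  (b) Q = 3.748e-05 VAR  (c) S = 0.8302 VA  (d) PF = 1 (lagging)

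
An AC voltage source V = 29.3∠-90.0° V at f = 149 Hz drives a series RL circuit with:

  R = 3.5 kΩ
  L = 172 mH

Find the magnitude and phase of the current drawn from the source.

Step 1 — Angular frequency: ω = 2π·f = 2π·149 = 936.2 rad/s.
Step 2 — Component impedances:
  R: Z = R = 3500 Ω
  L: Z = jωL = j·936.2·0.172 = 0 + j161 Ω
Step 3 — Series combination: Z_total = R + L = 3500 + j161 Ω = 3504∠2.6° Ω.
Step 4 — Source phasor: V = 29.3∠-90.0° V = 0 - j29.3 V.
Step 5 — Ohm's law: I = V / Z_total = (0 - j29.3) / (3500 + j161) = -0.0003843 - j0.008354 A.
Step 6 — Convert to polar: |I| = 0.008363 A, ∠I = -92.6°.

I = 0.008363∠-92.6° A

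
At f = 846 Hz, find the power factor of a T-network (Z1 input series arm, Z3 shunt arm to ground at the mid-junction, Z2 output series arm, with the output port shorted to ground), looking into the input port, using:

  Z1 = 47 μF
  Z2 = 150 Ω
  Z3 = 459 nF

Step 1 — Angular frequency: ω = 2π·f = 2π·846 = 5316 rad/s.
Step 2 — Component impedances:
  Z1: Z = 1/(jωC) = -j/(ω·C) = 0 - j4.003 Ω
  Z2: Z = R = 150 Ω
  Z3: Z = 1/(jωC) = -j/(ω·C) = 0 - j409.9 Ω
Step 3 — With the output port shorted to ground, the output series arm Z2 runs from the junction to ground; the shunt arm Z3 also runs from the junction to ground. They appear in parallel: Z3 || Z2 = 132.3 - j48.41 Ω.
Step 4 — Series with input arm Z1: Z_in = Z1 + (Z3 || Z2) = 132.3 - j52.41 Ω = 142.3∠-21.6° Ω.
Step 5 — Power factor: PF = cos(φ) = Re(Z)/|Z| = 132.3/142.3 = 0.9297.
Step 6 — Type: Im(Z) = -52.41 ⇒ leading (phase φ = -21.6°).

PF = 0.9297 (leading, φ = -21.6°)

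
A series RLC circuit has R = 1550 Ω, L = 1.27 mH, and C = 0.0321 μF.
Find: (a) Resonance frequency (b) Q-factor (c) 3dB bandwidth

Step 1 — Resonance: ω₀ = 1/√(LC) = 1/√(0.00127·3.21e-08) = 1.566e+05 rad/s.
Step 2 — f₀ = ω₀/(2π) = 2.493e+04 Hz.
Step 3 — Series Q: Q = ω₀L/R = 1.566e+05·0.00127/1550 = 0.1283.
Step 4 — Bandwidth: Δω = ω₀/Q = 1.22e+06 rad/s; BW = Δω/(2π) = 1.942e+05 Hz.

(a) f₀ = 2.493e+04 Hz  (b) Q = 0.1283  (c) BW = 1.942e+05 Hz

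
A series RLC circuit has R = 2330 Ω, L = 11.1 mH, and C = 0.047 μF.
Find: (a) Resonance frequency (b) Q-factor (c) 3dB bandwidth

Step 1 — Resonance: ω₀ = 1/√(LC) = 1/√(0.0111·4.7e-08) = 4.378e+04 rad/s.
Step 2 — f₀ = ω₀/(2π) = 6968 Hz.
Step 3 — Series Q: Q = ω₀L/R = 4.378e+04·0.0111/2330 = 0.2086.
Step 4 — Bandwidth: Δω = ω₀/Q = 2.099e+05 rad/s; BW = Δω/(2π) = 3.341e+04 Hz.

(a) f₀ = 6968 Hz  (b) Q = 0.2086  (c) BW = 3.341e+04 Hz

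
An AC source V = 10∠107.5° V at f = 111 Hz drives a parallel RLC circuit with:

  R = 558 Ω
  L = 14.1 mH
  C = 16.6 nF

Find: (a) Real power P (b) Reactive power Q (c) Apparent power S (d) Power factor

Step 1 — Angular frequency: ω = 2π·f = 2π·111 = 697.4 rad/s.
Step 2 — Component impedances:
  R: Z = R = 558 Ω
  L: Z = jωL = j·697.4·0.0141 = 0 + j9.834 Ω
  C: Z = 1/(jωC) = -j/(ω·C) = 0 - j8.638e+04 Ω
Step 3 — Parallel combination: 1/Z_total = 1/R + 1/L + 1/C; Z_total = 0.1733 + j9.832 Ω = 9.833∠89.0° Ω.
Step 4 — Source phasor: V = 10∠107.5° V = -3.007 + j9.537 V.
Step 5 — Current: I = V / Z = 0.9643 + j0.3228 A = 1.017∠18.5° A.
Step 6 — Complex power: S = V·I* = 0.1792 + j10.17 VA.
Step 7 — Real power: P = Re(S) = 0.1792 W.
Step 8 — Reactive power: Q = Im(S) = 10.17 VAR.
Step 9 — Apparent power: |S| = 10.17 VA.
Step 10 — Power factor: PF = P/|S| = 0.01762 (lagging).

(a) P = 0.1792 W  (b) Q = 10.17 VAR  (c) S = 10.17 VA  (d) PF = 0.01762 (lagging)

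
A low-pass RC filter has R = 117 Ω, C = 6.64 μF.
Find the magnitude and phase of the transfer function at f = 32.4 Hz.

Step 1 — Angular frequency: ω = 2π·32.4 = 203.6 rad/s.
Step 2 — Transfer function: H(jω) = 1/(1 + jωRC).
Step 3 — Denominator: 1 + jωRC = 1 + j·203.6·117·6.64e-06 = 1 + j0.1582.
Step 4 — H = 0.9756 - j0.1543.
Step 5 — Magnitude: |H| = 0.9877 (-0.1 dB); phase: φ = -9.0°.

|H| = 0.9877 (-0.1 dB), φ = -9.0°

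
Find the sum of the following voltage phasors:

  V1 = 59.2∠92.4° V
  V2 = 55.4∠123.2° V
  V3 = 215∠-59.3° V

Step 1 — Convert each phasor to rectangular form:
  V1 = 59.2·(cos(92.4°) + j·sin(92.4°)) = -2.479 + j59.15 V
  V2 = 55.4·(cos(123.2°) + j·sin(123.2°)) = -30.34 + j46.36 V
  V3 = 215·(cos(-59.3°) + j·sin(-59.3°)) = 109.8 - j184.9 V
Step 2 — Sum components: V_total = 76.95 - j79.36 V.
Step 3 — Convert to polar: |V_total| = 110.5 V, ∠V_total = -45.9°.

V_total = 110.5∠-45.9° V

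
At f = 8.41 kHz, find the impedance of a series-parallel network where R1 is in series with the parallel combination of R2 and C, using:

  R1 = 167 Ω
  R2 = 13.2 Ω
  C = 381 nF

Step 1 — Angular frequency: ω = 2π·f = 2π·8410 = 5.284e+04 rad/s.
Step 2 — Component impedances:
  R1: Z = R = 167 Ω
  R2: Z = R = 13.2 Ω
  C: Z = 1/(jωC) = -j/(ω·C) = 0 - j49.67 Ω
Step 3 — Parallel branch: R2 || C = 1/(1/R2 + 1/C) = 12.33 - j3.277 Ω.
Step 4 — Series with R1: Z_total = R1 + (R2 || C) = 179.3 - j3.277 Ω = 179.4∠-1.0° Ω.

Z = 179.3 - j3.277 Ω = 179.4∠-1.0° Ω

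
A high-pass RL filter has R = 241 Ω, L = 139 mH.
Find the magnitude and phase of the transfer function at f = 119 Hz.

Step 1 — Angular frequency: ω = 2π·119 = 747.7 rad/s.
Step 2 — Transfer function: H(jω) = jωL/(R + jωL).
Step 3 — Numerator jωL = j·103.9; denominator R + jωL = 241 + j103.9.
Step 4 — H = 0.1568 + j0.3636.
Step 5 — Magnitude: |H| = 0.396 (-8.0 dB); phase: φ = 66.7°.

|H| = 0.396 (-8.0 dB), φ = 66.7°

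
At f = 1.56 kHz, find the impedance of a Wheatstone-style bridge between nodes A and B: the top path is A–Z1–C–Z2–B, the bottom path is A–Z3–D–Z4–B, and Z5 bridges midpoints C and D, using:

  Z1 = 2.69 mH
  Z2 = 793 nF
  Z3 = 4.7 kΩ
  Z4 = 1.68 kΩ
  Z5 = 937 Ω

Step 1 — Angular frequency: ω = 2π·f = 2π·1560 = 9802 rad/s.
Step 2 — Component impedances:
  Z1: Z = jωL = j·9802·0.00269 = 0 + j26.37 Ω
  Z2: Z = 1/(jωC) = -j/(ω·C) = 0 - j128.7 Ω
  Z3: Z = R = 4700 Ω
  Z4: Z = R = 1680 Ω
  Z5: Z = R = 937 Ω
Step 3 — Bridge requires nodal analysis (the Z5 bridge couples midpoints C and D, so the two paths cannot be reduced to a simple series/parallel combination). Setting node B to ground and injecting 1 A at node A, the 3-node admittance system at A, C, D solves to V_A = Z_AB = 6.381 - j102 Ω = 102.2∠-86.4° Ω.

Z = 6.381 - j102 Ω = 102.2∠-86.4° Ω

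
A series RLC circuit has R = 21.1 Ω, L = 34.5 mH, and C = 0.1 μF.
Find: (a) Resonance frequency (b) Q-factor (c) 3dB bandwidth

Step 1 — Resonance condition Im(Z)=0 gives ω₀ = 1/√(LC).
Step 2 — ω₀ = 1/√(0.0345·1e-07) = 1.703e+04 rad/s.
Step 3 — f₀ = ω₀/(2π) = 2710 Hz.
Step 4 — Series Q: Q = ω₀L/R = 1.703e+04·0.0345/21.1 = 27.84.
Step 5 — 3dB bandwidth: Δω = ω₀/Q = 611.6 rad/s; BW = Δω/(2π) = 97.34 Hz.

(a) f₀ = 2710 Hz  (b) Q = 27.84  (c) BW = 97.34 Hz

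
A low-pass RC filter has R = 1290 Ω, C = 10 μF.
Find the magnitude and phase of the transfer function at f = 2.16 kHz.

Step 1 — Angular frequency: ω = 2π·2160 = 1.357e+04 rad/s.
Step 2 — Transfer function: H(jω) = 1/(1 + jωRC).
Step 3 — Denominator: 1 + jωRC = 1 + j·1.357e+04·1290·1e-05 = 1 + j175.1.
Step 4 — H = 3.262e-05 - j0.005712.
Step 5 — Magnitude: |H| = 0.005712 (-44.9 dB); phase: φ = -89.7°.

|H| = 0.005712 (-44.9 dB), φ = -89.7°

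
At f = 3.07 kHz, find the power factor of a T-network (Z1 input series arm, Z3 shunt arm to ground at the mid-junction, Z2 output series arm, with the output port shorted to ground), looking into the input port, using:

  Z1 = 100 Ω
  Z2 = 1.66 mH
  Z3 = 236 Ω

Step 1 — Angular frequency: ω = 2π·f = 2π·3070 = 1.929e+04 rad/s.
Step 2 — Component impedances:
  Z1: Z = R = 100 Ω
  Z2: Z = jωL = j·1.929e+04·0.00166 = 0 + j32.02 Ω
  Z3: Z = R = 236 Ω
Step 3 — With the output port shorted to ground, the output series arm Z2 runs from the junction to ground; the shunt arm Z3 also runs from the junction to ground. They appear in parallel: Z3 || Z2 = 4.266 + j31.44 Ω.
Step 4 — Series with input arm Z1: Z_in = Z1 + (Z3 || Z2) = 104.3 + j31.44 Ω = 108.9∠16.8° Ω.
Step 5 — Power factor: PF = cos(φ) = Re(Z)/|Z| = 104.266/108.903 = 0.9574.
Step 6 — Type: Im(Z) = 31.44 ⇒ lagging (phase φ = 16.8°).

PF = 0.9574 (lagging, φ = 16.8°)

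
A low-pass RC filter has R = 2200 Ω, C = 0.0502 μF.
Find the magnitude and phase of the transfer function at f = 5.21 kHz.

Step 1 — Angular frequency: ω = 2π·5210 = 3.274e+04 rad/s.
Step 2 — Transfer function: H(jω) = 1/(1 + jωRC).
Step 3 — Denominator: 1 + jωRC = 1 + j·3.274e+04·2200·5.02e-08 = 1 + j3.615.
Step 4 — H = 0.07107 - j0.2569.
Step 5 — Magnitude: |H| = 0.2666 (-11.5 dB); phase: φ = -74.5°.

|H| = 0.2666 (-11.5 dB), φ = -74.5°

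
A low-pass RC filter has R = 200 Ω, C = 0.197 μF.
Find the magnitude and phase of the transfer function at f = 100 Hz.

Step 1 — Angular frequency: ω = 2π·100 = 628.3 rad/s.
Step 2 — Transfer function: H(jω) = 1/(1 + jωRC).
Step 3 — Denominator: 1 + jωRC = 1 + j·628.3·200·1.97e-07 = 1 + j0.02476.
Step 4 — H = 0.9994 - j0.02474.
Step 5 — Magnitude: |H| = 0.9997 (-0.0 dB); phase: φ = -1.4°.

|H| = 0.9997 (-0.0 dB), φ = -1.4°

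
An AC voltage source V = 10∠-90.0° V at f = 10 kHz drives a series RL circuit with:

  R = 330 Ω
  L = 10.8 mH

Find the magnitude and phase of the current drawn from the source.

Step 1 — Angular frequency: ω = 2π·f = 2π·1e+04 = 6.283e+04 rad/s.
Step 2 — Component impedances:
  R: Z = R = 330 Ω
  L: Z = jωL = j·6.283e+04·0.0108 = 0 + j678.6 Ω
Step 3 — Series combination: Z_total = R + L = 330 + j678.6 Ω = 754.6∠64.1° Ω.
Step 4 — Source phasor: V = 10∠-90.0° V = 0 - j10 V.
Step 5 — Ohm's law: I = V / Z_total = (0 - j10) / (330 + j678.6) = -0.01192 - j0.005796 A.
Step 6 — Convert to polar: |I| = 0.01325 A, ∠I = -154.1°.

I = 0.01325∠-154.1° A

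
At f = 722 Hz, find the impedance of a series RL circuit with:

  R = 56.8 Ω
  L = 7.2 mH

Step 1 — Angular frequency: ω = 2π·f = 2π·722 = 4536 rad/s.
Step 2 — Component impedances:
  R: Z = R = 56.8 Ω
  L: Z = jωL = j·4536·0.0072 = 0 + j32.66 Ω
Step 3 — Series combination: Z_total = R + L = 56.8 + j32.66 Ω = 65.52∠29.9° Ω.

Z = 56.8 + j32.66 Ω = 65.52∠29.9° Ω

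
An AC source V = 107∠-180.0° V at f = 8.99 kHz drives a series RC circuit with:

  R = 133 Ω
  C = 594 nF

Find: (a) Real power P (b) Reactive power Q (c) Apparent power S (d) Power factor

Step 1 — Angular frequency: ω = 2π·f = 2π·8990 = 5.649e+04 rad/s.
Step 2 — Component impedances:
  R: Z = R = 133 Ω
  C: Z = 1/(jωC) = -j/(ω·C) = 0 - j29.8 Ω
Step 3 — Series combination: Z_total = R + C = 133 - j29.8 Ω = 136.3∠-12.6° Ω.
Step 4 — Source phasor: V = 107∠-180.0° V = -107 V.
Step 5 — Current: I = V / Z = -0.766 - j0.1717 A = 0.785∠-167.4° A.
Step 6 — Complex power: S = V·I* = 81.97 - j18.37 VA.
Step 7 — Real power: P = Re(S) = 81.97 W.
Step 8 — Reactive power: Q = Im(S) = -18.37 VAR.
Step 9 — Apparent power: |S| = 84 VA.
Step 10 — Power factor: PF = P/|S| = 0.9758 (leading).

(a) P = 81.97 W  (b) Q = -18.37 VAR  (c) S = 84 VA  (d) PF = 0.9758 (leading)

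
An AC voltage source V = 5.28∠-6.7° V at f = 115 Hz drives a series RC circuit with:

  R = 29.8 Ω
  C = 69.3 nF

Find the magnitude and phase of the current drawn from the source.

Step 1 — Angular frequency: ω = 2π·f = 2π·115 = 722.6 rad/s.
Step 2 — Component impedances:
  R: Z = R = 29.8 Ω
  C: Z = 1/(jωC) = -j/(ω·C) = 0 - j1.997e+04 Ω
Step 3 — Series combination: Z_total = R + C = 29.8 - j1.997e+04 Ω = 1.997e+04∠-89.9° Ω.
Step 4 — Source phasor: V = 5.28∠-6.7° V = 5.244 - j0.616 V.
Step 5 — Ohm's law: I = V / Z_total = (5.244 - j0.616) / (29.8 - j1.997e+04) = 3.124e-05 + j0.0002625 A.
Step 6 — Convert to polar: |I| = 0.0002644 A, ∠I = 83.2°.

I = 0.0002644∠83.2° A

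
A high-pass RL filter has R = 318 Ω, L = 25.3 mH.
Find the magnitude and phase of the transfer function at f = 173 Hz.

Step 1 — Angular frequency: ω = 2π·173 = 1087 rad/s.
Step 2 — Transfer function: H(jω) = jωL/(R + jωL).
Step 3 — Numerator jωL = j·27.5; denominator R + jωL = 318 + j27.5.
Step 4 — H = 0.007423 + j0.08584.
Step 5 — Magnitude: |H| = 0.08616 (-21.3 dB); phase: φ = 85.1°.

|H| = 0.08616 (-21.3 dB), φ = 85.1°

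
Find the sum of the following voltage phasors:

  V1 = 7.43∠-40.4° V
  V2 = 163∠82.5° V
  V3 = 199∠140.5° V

Step 1 — Convert each phasor to rectangular form:
  V1 = 7.43·(cos(-40.4°) + j·sin(-40.4°)) = 5.658 - j4.816 V
  V2 = 163·(cos(82.5°) + j·sin(82.5°)) = 21.28 + j161.6 V
  V3 = 199·(cos(140.5°) + j·sin(140.5°)) = -153.6 + j126.6 V
Step 2 — Sum components: V_total = -126.6 + j283.4 V.
Step 3 — Convert to polar: |V_total| = 310.4 V, ∠V_total = 114.1°.

V_total = 310.4∠114.1° V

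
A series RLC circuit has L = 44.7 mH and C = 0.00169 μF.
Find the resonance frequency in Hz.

Step 1 — Resonance condition Im(Z)=0 gives ω₀ = 1/√(LC).
Step 2 — ω₀ = 1/√(0.0447·1.69e-09) = 1.151e+05 rad/s.
Step 3 — f₀ = ω₀/(2π) = 1.831e+04 Hz.

f₀ = 1.831e+04 Hz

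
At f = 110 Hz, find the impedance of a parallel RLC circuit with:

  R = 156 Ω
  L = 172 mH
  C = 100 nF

Step 1 — Angular frequency: ω = 2π·f = 2π·110 = 691.2 rad/s.
Step 2 — Component impedances:
  R: Z = R = 156 Ω
  L: Z = jωL = j·691.2·0.172 = 0 + j118.9 Ω
  C: Z = 1/(jωC) = -j/(ω·C) = 0 - j1.447e+04 Ω
Step 3 — Parallel combination: 1/Z_total = 1/R + 1/L + 1/C; Z_total = 57.91 + j75.37 Ω = 95.05∠52.5° Ω.

Z = 57.91 + j75.37 Ω = 95.05∠52.5° Ω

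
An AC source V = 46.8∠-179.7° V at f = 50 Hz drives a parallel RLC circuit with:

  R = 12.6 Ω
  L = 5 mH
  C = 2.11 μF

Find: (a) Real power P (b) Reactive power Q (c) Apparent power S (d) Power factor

Step 1 — Angular frequency: ω = 2π·f = 2π·50 = 314.2 rad/s.
Step 2 — Component impedances:
  R: Z = R = 12.6 Ω
  L: Z = jωL = j·314.2·0.005 = 0 + j1.571 Ω
  C: Z = 1/(jωC) = -j/(ω·C) = 0 - j1509 Ω
Step 3 — Parallel combination: 1/Z_total = 1/R + 1/L + 1/C; Z_total = 0.1932 + j1.548 Ω = 1.56∠82.9° Ω.
Step 4 — Source phasor: V = 46.8∠-179.7° V = -46.8 - j0.245 V.
Step 5 — Current: I = V / Z = -3.87 + j29.74 A = 29.99∠97.4° A.
Step 6 — Complex power: S = V·I* = 173.8 + j1393 VA.
Step 7 — Real power: P = Re(S) = 173.8 W.
Step 8 — Reactive power: Q = Im(S) = 1393 VAR.
Step 9 — Apparent power: |S| = 1404 VA.
Step 10 — Power factor: PF = P/|S| = 0.1238 (lagging).

(a) P = 173.8 W  (b) Q = 1393 VAR  (c) S = 1404 VA  (d) PF = 0.1238 (lagging)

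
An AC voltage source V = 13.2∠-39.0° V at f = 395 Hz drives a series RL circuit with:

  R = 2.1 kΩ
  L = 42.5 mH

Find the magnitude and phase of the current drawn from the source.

Step 1 — Angular frequency: ω = 2π·f = 2π·395 = 2482 rad/s.
Step 2 — Component impedances:
  R: Z = R = 2100 Ω
  L: Z = jωL = j·2482·0.0425 = 0 + j105.5 Ω
Step 3 — Series combination: Z_total = R + L = 2100 + j105.5 Ω = 2103∠2.9° Ω.
Step 4 — Source phasor: V = 13.2∠-39.0° V = 10.26 - j8.307 V.
Step 5 — Ohm's law: I = V / Z_total = (10.26 - j8.307) / (2100 + j105.5) = 0.004674 - j0.004191 A.
Step 6 — Convert to polar: |I| = 0.006278 A, ∠I = -41.9°.

I = 0.006278∠-41.9° A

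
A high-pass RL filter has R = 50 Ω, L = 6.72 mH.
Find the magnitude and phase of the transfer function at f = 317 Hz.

Step 1 — Angular frequency: ω = 2π·317 = 1992 rad/s.
Step 2 — Transfer function: H(jω) = jωL/(R + jωL).
Step 3 — Numerator jωL = j·13.38; denominator R + jωL = 50 + j13.38.
Step 4 — H = 0.06687 + j0.2498.
Step 5 — Magnitude: |H| = 0.2586 (-11.7 dB); phase: φ = 75.0°.

|H| = 0.2586 (-11.7 dB), φ = 75.0°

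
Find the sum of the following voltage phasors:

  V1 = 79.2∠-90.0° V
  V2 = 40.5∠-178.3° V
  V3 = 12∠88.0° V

Step 1 — Convert each phasor to rectangular form:
  V1 = 79.2·(cos(-90.0°) + j·sin(-90.0°)) = 0 - j79.2 V
  V2 = 40.5·(cos(-178.3°) + j·sin(-178.3°)) = -40.48 - j1.201 V
  V3 = 12·(cos(88.0°) + j·sin(88.0°)) = 0.4188 + j11.99 V
Step 2 — Sum components: V_total = -40.06 - j68.41 V.
Step 3 — Convert to polar: |V_total| = 79.28 V, ∠V_total = -120.4°.

V_total = 79.28∠-120.4° V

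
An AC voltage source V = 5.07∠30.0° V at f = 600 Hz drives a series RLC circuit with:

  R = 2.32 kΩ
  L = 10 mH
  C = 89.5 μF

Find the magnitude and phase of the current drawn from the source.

Step 1 — Angular frequency: ω = 2π·f = 2π·600 = 3770 rad/s.
Step 2 — Component impedances:
  R: Z = R = 2320 Ω
  L: Z = jωL = j·3770·0.01 = 0 + j37.7 Ω
  C: Z = 1/(jωC) = -j/(ω·C) = 0 - j2.964 Ω
Step 3 — Series combination: Z_total = R + L + C = 2320 + j34.74 Ω = 2320∠0.9° Ω.
Step 4 — Source phasor: V = 5.07∠30.0° V = 4.391 + j2.535 V.
Step 5 — Ohm's law: I = V / Z_total = (4.391 + j2.535) / (2320 + j34.74) = 0.001908 + j0.001064 A.
Step 6 — Convert to polar: |I| = 0.002185 A, ∠I = 29.1°.

I = 0.002185∠29.1° A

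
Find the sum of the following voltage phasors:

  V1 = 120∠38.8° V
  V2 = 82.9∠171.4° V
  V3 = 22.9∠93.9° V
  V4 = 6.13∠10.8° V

Step 1 — Convert each phasor to rectangular form:
  V1 = 120·(cos(38.8°) + j·sin(38.8°)) = 93.52 + j75.19 V
  V2 = 82.9·(cos(171.4°) + j·sin(171.4°)) = -81.97 + j12.4 V
  V3 = 22.9·(cos(93.9°) + j·sin(93.9°)) = -1.558 + j22.85 V
  V4 = 6.13·(cos(10.8°) + j·sin(10.8°)) = 6.021 + j1.149 V
Step 2 — Sum components: V_total = 16.02 + j111.6 V.
Step 3 — Convert to polar: |V_total| = 112.7 V, ∠V_total = 81.8°.

V_total = 112.7∠81.8° V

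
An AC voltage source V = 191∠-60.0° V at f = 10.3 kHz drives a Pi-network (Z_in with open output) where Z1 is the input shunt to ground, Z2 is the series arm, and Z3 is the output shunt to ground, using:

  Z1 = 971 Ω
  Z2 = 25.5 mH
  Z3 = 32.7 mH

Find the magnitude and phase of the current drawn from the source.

Step 1 — Angular frequency: ω = 2π·f = 2π·1.03e+04 = 6.472e+04 rad/s.
Step 2 — Component impedances:
  Z1: Z = R = 971 Ω
  Z2: Z = jωL = j·6.472e+04·0.0255 = 0 + j1650 Ω
  Z3: Z = jωL = j·6.472e+04·0.0327 = 0 + j2116 Ω
Step 3 — With open output, the series arm Z2 and the output shunt Z3 appear in series to ground: Z2 + Z3 = 0 + j3767 Ω.
Step 4 — Parallel with input shunt Z1: Z_in = Z1 || (Z2 + Z3) = 910.5 + j234.7 Ω = 940.3∠14.5° Ω.
Step 5 — Source phasor: V = 191∠-60.0° V = 95.5 - j165.4 V.
Step 6 — Ohm's law: I = V / Z_total = (95.5 - j165.4) / (910.5 + j234.7) = 0.05444 - j0.1957 A.
Step 7 — Convert to polar: |I| = 0.2031 A, ∠I = -74.5°.

I = 0.2031∠-74.5° A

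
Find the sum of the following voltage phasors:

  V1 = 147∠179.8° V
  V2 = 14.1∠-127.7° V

Step 1 — Convert each phasor to rectangular form:
  V1 = 147·(cos(179.8°) + j·sin(179.8°)) = -147 + j0.5131 V
  V2 = 14.1·(cos(-127.7°) + j·sin(-127.7°)) = -8.623 - j11.16 V
Step 2 — Sum components: V_total = -155.6 - j10.64 V.
Step 3 — Convert to polar: |V_total| = 156 V, ∠V_total = -176.1°.

V_total = 156∠-176.1° V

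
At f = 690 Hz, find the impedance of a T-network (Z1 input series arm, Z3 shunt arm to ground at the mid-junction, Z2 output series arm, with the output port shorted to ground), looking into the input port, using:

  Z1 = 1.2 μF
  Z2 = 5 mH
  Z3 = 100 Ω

Step 1 — Angular frequency: ω = 2π·f = 2π·690 = 4335 rad/s.
Step 2 — Component impedances:
  Z1: Z = 1/(jωC) = -j/(ω·C) = 0 - j192.2 Ω
  Z2: Z = jωL = j·4335·0.005 = 0 + j21.68 Ω
  Z3: Z = R = 100 Ω
Step 3 — With the output port shorted to ground, the output series arm Z2 runs from the junction to ground; the shunt arm Z3 also runs from the junction to ground. They appear in parallel: Z3 || Z2 = 4.488 + j20.7 Ω.
Step 4 — Series with input arm Z1: Z_in = Z1 + (Z3 || Z2) = 4.488 - j171.5 Ω = 171.6∠-88.5° Ω.

Z = 4.488 - j171.5 Ω = 171.6∠-88.5° Ω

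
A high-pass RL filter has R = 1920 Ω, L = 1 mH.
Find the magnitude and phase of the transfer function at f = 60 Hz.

Step 1 — Angular frequency: ω = 2π·60 = 377 rad/s.
Step 2 — Transfer function: H(jω) = jωL/(R + jωL).
Step 3 — Numerator jωL = j·0.377; denominator R + jωL = 1920 + j0.377.
Step 4 — H = 3.855e-08 + j0.0001963.
Step 5 — Magnitude: |H| = 0.0001963 (-74.1 dB); phase: φ = 90.0°.

|H| = 0.0001963 (-74.1 dB), φ = 90.0°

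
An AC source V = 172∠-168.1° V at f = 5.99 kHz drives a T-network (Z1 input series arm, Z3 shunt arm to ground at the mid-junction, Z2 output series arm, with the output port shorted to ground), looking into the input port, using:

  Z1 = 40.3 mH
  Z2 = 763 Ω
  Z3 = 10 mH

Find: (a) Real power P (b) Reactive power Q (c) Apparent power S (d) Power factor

Step 1 — Angular frequency: ω = 2π·f = 2π·5990 = 3.764e+04 rad/s.
Step 2 — Component impedances:
  Z1: Z = jωL = j·3.764e+04·0.0403 = 0 + j1517 Ω
  Z2: Z = R = 763 Ω
  Z3: Z = jωL = j·3.764e+04·0.01 = 0 + j376.4 Ω
Step 3 — With the output port shorted to ground, the output series arm Z2 runs from the junction to ground; the shunt arm Z3 also runs from the junction to ground. They appear in parallel: Z3 || Z2 = 149.3 + j302.7 Ω.
Step 4 — Series with input arm Z1: Z_in = Z1 + (Z3 || Z2) = 149.3 + j1819 Ω = 1826∠85.3° Ω.
Step 5 — Source phasor: V = 172∠-168.1° V = -168.3 - j35.47 V.
Step 6 — Current: I = V / Z = -0.0269 + j0.09029 A = 0.09422∠106.6° A.
Step 7 — Complex power: S = V·I* = 1.325 + j16.15 VA.
Step 8 — Real power: P = Re(S) = 1.325 W.
Step 9 — Reactive power: Q = Im(S) = 16.15 VAR.
Step 10 — Apparent power: |S| = 16.21 VA.
Step 11 — Power factor: PF = P/|S| = 0.08179 (lagging).

(a) P = 1.325 W  (b) Q = 16.15 VAR  (c) S = 16.21 VA  (d) PF = 0.08179 (lagging)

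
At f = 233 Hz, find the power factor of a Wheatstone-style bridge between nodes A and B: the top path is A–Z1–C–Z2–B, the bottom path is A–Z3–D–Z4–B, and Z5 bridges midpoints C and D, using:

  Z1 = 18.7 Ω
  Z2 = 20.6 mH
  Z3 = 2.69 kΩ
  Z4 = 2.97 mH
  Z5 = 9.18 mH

Step 1 — Angular frequency: ω = 2π·f = 2π·233 = 1464 rad/s.
Step 2 — Component impedances:
  Z1: Z = R = 18.7 Ω
  Z2: Z = jωL = j·1464·0.0206 = 0 + j30.16 Ω
  Z3: Z = R = 2690 Ω
  Z4: Z = jωL = j·1464·0.00297 = 0 + j4.348 Ω
  Z5: Z = jωL = j·1464·0.00918 = 0 + j13.44 Ω
Step 3 — Bridge requires nodal analysis (the Z5 bridge couples midpoints C and D, so the two paths cannot be reduced to a simple series/parallel combination). Setting node B to ground and injecting 1 A at node A, the 3-node admittance system at A, C, D solves to V_A = Z_AB = 18.6 + j11.07 Ω = 21.64∠30.8° Ω.
Step 4 — Power factor: PF = cos(φ) = Re(Z)/|Z| = 18.5969/21.6433 = 0.8592.
Step 5 — Type: Im(Z) = 11.07 ⇒ lagging (phase φ = 30.8°).

PF = 0.8592 (lagging, φ = 30.8°)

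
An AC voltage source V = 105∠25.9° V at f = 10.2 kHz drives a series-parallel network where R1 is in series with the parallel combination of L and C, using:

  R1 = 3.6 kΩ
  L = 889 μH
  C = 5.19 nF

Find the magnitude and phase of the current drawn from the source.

Step 1 — Angular frequency: ω = 2π·f = 2π·1.02e+04 = 6.409e+04 rad/s.
Step 2 — Component impedances:
  R1: Z = R = 3600 Ω
  L: Z = jωL = j·6.409e+04·0.000889 = 0 + j56.97 Ω
  C: Z = 1/(jωC) = -j/(ω·C) = 0 - j3006 Ω
Step 3 — Parallel branch: L || C = 1/(1/L + 1/C) = 0 + j58.08 Ω.
Step 4 — Series with R1: Z_total = R1 + (L || C) = 3600 + j58.08 Ω = 3600∠0.9° Ω.
Step 5 — Source phasor: V = 105∠25.9° V = 94.45 + j45.86 V.
Step 6 — Ohm's law: I = V / Z_total = (94.45 + j45.86) / (3600 + j58.08) = 0.02644 + j0.01231 A.
Step 7 — Convert to polar: |I| = 0.02916 A, ∠I = 25.0°.

I = 0.02916∠25.0° A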